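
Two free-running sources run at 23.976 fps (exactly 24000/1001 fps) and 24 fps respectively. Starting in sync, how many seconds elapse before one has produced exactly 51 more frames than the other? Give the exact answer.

2127.125 seconds

The gap grows by |24 − 24000/1001| = 24/1001 frames per second.
Time for a 51-frame gap: 51 ÷ (24/1001) = 2127.125 s.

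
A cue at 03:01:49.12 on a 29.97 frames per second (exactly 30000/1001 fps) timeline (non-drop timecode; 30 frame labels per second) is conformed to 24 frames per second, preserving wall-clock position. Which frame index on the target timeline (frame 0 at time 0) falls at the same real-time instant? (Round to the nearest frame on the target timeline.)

Source frame index: (3×3600 + 1×60 + 49) × 30 + 12 = 327282.
Real time: 327282 / (30000/1001) = 54601547/5000 s.
Target frame: (54601547/5000) × (24) = 163804641/625 ≈ 262087.426 → 262087.

frame 262087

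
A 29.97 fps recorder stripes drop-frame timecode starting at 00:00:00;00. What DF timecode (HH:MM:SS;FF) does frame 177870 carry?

Each 10-minute DF block holds 10 × 60 × 30 − 9 × 2 = 17982 frames. 177870 ÷ 17982 → 9 full blocks, remainder 16032.
Within the partial block the first minute is 1800 frames and each further minute 1798, so 8 further minute boundaries passed. Total skipped labels = 18 × 9 + 2 × 8 = 178.
Non-drop label index = 177870 + 178 = 178048; at 30 labels/s that is 01:38:54:28, i.e. DF 01:38:54;28.

01:38:54;28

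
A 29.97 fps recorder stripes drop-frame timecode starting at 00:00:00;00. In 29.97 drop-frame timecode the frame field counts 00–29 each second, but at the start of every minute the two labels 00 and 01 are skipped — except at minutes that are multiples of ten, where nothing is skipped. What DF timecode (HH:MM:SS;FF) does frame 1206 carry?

00:00:40;06

Ten DF minutes hold 17982 frames, so frame 1206 lies in block 0 (frames 0–17981) with 1206 frames into that block.
The block's first minute is 1800 frames and the rest 1798 each; 1206 frames reaches minute 0, so 0 × 18 + 0 × 2 = 0 labels have been skipped so far.
Adding those back, label number 1206 + 0 = 1206 at 30 labels/s is 40 s + 6 f = 0 h 0 min 40 s frame 6, i.e. 00:00:40;06.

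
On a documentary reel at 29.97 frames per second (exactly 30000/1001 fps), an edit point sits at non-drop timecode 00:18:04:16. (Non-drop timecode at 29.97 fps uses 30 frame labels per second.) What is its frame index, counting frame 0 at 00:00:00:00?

Total seconds to the label: (0 × 3600 + 18 × 60 + 4) = 1084.
Frame index = 1084 × 30 + 16 = 32536.

32536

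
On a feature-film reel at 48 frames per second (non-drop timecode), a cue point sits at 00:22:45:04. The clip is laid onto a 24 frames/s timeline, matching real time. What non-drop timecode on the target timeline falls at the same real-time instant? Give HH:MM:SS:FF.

00:22:45:02

Source frame index: (0×3600 + 22×60 + 45) × 48 + 4 = 65524.
Real time: 65524 / (48) = 16381/12 s.
Target frame: (16381/12) × (24) = 32762.
At 24 labels/s: frame 32762 → 00:22:45:02.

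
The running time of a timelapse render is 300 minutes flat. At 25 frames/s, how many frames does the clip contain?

300 min = 18000 s.
Frames = 18000 × 25 = 450000.

450000 frames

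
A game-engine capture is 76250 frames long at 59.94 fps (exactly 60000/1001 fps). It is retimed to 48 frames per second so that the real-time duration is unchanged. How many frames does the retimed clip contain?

61061 frames

Target frames = source frames × (target rate / source rate) = 76250 × (48)/(60000/1001) = 76250 × 1001/1250 = 61061.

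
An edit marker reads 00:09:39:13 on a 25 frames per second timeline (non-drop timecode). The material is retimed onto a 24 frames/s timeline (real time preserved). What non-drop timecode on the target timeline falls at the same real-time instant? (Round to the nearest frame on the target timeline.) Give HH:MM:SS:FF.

00:09:39:12

Source frame index: (0×3600 + 9×60 + 39) × 25 + 13 = 14488.
Real time: 14488 / (25) = 14488/25 s.
Target frame: (14488/25) × (24) = 347712/25 ≈ 13908.480 → 13908.
At 24 labels/s: frame 13908 → 00:09:39:12.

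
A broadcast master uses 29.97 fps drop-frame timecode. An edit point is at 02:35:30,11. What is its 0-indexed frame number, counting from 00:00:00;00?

Complete 10-minute blocks: 15, each 17982 frames → 269730.
Remaining 5 whole minutes in the current block: 1800 + 4 × 1798 = 8992 frames.
Within the current minute: 30 × 30 + 11 − 2 = 909 (labels ;00/;01 skipped at this minute). Total = 269730 + 8992 + 909 = 279631.

279631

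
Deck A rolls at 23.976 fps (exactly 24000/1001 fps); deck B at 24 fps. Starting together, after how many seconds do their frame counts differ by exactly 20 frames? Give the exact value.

5005/6 seconds

The gap grows by |24 − 24000/1001| = 24/1001 frames per second.
Time for a 20-frame gap: 20 ÷ (24/1001) = 5005/6 s.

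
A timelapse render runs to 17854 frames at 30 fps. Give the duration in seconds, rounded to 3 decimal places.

595.133 seconds

Running time = 17854 × 1/30 = 8927/15 s ≈ 595.133 s.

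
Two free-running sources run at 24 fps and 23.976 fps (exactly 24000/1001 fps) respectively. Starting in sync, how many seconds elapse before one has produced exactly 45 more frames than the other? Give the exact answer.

1876.875 seconds

The gap grows by |24000/1001 − 24| = 24/1001 frames per second.
Time for a 45-frame gap: 45 ÷ (24/1001) = 1876.875 s.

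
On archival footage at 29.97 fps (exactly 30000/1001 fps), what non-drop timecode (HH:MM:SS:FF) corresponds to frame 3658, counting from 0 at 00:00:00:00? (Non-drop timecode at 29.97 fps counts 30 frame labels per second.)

3658 ÷ 30 = 121 full seconds, remainder 28 frames.
121 s = 0 h 2 min 1 s.
Timecode: 00:02:01:28.

00:02:01:28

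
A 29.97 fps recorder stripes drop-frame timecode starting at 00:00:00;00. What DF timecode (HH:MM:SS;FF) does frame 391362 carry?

03:37:38;14

Ten DF minutes hold 17982 frames, so frame 391362 lies in block 21 (frames 377622–395603) with 13740 frames into that block.
The block's first minute is 1800 frames and the rest 1798 each; 13740 frames reaches minute 7, so 21 × 18 + 7 × 2 = 392 labels have been skipped so far.
Adding those back, label number 391362 + 392 = 391754 at 30 labels/s is 13058 s + 14 f = 3 h 37 min 38 s frame 14, i.e. 03:37:38;14.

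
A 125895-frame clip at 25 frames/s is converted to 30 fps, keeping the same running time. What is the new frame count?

151074 frames

Target frames = source frames × (target rate / source rate) = 125895 × (30)/(25) = 125895 × 6/5 = 151074.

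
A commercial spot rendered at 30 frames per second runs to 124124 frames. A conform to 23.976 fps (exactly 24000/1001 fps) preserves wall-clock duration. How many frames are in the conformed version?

99200 frames

Target frames = source frames × (target rate / source rate) = 124124 × (24000/1001)/(30) = 124124 × 800/1001 = 99200.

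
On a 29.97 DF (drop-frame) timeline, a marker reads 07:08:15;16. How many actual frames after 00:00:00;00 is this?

770094

Complete 10-minute blocks: 42, each 17982 frames → 755244.
Remaining 8 whole minutes in the current block: 1800 + 7 × 1798 = 14386 frames.
Within the current minute: 15 × 30 + 16 − 2 = 464 (labels ;00/;01 skipped at this minute). Total = 755244 + 14386 + 464 = 770094.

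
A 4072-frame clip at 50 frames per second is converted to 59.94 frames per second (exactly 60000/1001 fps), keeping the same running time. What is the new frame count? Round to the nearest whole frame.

Frames at target rate = 4072 × (60000/1001) / (50) = 4886400/1001 ≈ 4881.518.
Nearest whole frame: 4882.

4882 frames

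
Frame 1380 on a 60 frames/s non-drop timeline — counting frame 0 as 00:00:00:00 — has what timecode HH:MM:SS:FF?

1380 ÷ 60 = 23 full seconds, remainder 0 frames.
23 s = 0 h 0 min 23 s.
Timecode: 00:00:23:00.

00:00:23:00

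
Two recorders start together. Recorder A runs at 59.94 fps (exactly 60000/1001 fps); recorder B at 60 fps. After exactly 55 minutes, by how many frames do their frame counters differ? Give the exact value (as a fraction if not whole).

55 min = 3300 s.
A emits 60000/1001 × 3300 = 18000000/91 frames; B emits 60 × 3300 = 198000.
Difference = 18000/91 frames (≈ 197.8022); B is ahead of A.

18000/91 frames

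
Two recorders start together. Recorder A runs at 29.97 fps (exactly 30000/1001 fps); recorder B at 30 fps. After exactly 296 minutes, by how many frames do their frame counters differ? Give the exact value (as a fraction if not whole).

296 min = 17760 s.
A emits 30000/1001 × 17760 = 532800000/1001 frames; B emits 30 × 17760 = 532800.
Difference = 532800/1001 frames (≈ 532.2677); B is ahead of A.

532800/1001 frames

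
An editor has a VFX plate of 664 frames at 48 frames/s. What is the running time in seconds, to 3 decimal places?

Running time = 664 × 1/48 = 83/6 s ≈ 13.833 s.

13.833 seconds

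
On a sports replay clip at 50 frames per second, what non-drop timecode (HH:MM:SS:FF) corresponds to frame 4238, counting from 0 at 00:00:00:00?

00:01:24:38

4238 ÷ 50 = 84 full seconds, remainder 38 frames.
84 s = 0 h 1 min 24 s.
Timecode: 00:01:24:38.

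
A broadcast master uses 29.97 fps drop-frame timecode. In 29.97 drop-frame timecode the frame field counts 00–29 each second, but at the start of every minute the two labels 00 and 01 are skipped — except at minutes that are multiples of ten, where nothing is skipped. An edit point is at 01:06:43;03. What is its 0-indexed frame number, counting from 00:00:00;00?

As if non-drop at 30 labels/s: (1 × 3600 + 6 × 60 + 43) × 30 + 3 = 120093.
Minute boundaries passed: 66; those not divisible by 10: 66 − 6 = 60; dropped labels = 2 × 60 = 120.
Actual frame index = 120093 − 120 = 119973.

119973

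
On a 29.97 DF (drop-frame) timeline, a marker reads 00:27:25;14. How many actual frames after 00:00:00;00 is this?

49314

As if non-drop at 30 labels/s: (0 × 3600 + 27 × 60 + 25) × 30 + 14 = 49364.
Minute boundaries passed: 27; those not divisible by 10: 27 − 2 = 25; dropped labels = 2 × 25 = 50.
Actual frame index = 49364 − 50 = 49314.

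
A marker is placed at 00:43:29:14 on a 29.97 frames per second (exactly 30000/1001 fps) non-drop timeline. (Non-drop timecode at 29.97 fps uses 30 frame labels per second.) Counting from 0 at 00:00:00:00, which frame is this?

78284

Total seconds to the label: (0 × 3600 + 43 × 60 + 29) = 2609.
Frame index = 2609 × 30 + 14 = 78284.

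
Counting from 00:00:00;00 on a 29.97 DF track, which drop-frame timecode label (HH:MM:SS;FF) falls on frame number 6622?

00:03:40;28

Each 10-minute DF block holds 10 × 60 × 30 − 9 × 2 = 17982 frames. 6622 ÷ 17982 → 0 full blocks, remainder 6622.
Within the partial block the first minute is 1800 frames and each further minute 1798, so 3 further minute boundaries passed. Total skipped labels = 18 × 0 + 2 × 3 = 6.
Non-drop label index = 6622 + 6 = 6628; at 30 labels/s that is 00:03:40:28, i.e. DF 00:03:40;28.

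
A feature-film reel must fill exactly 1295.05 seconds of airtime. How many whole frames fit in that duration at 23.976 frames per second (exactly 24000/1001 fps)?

Frames = 1295.05 × 24000/1001 = 31081200/1001 ≈ 31050.1499.
Complete frames: 31050.

31050 frames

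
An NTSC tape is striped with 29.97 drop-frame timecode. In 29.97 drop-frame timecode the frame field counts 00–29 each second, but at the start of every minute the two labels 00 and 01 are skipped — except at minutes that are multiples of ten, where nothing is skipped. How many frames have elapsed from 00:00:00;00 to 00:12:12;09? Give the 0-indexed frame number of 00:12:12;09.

As if non-drop at 30 labels/s: (0 × 3600 + 12 × 60 + 12) × 30 + 9 = 21969.
Minute boundaries passed: 12; those not divisible by 10: 12 − 1 = 11; dropped labels = 2 × 11 = 22.
Actual frame index = 21969 − 22 = 21947.

21947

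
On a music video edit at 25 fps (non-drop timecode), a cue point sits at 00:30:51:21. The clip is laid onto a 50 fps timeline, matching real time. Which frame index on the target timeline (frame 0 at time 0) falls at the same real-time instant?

Source frame index: (0×3600 + 30×60 + 51) × 25 + 21 = 46296.
Real time: 46296 / (25) = 46296/25 s.
Target frame: (46296/25) × (50) = 92592.

frame 92592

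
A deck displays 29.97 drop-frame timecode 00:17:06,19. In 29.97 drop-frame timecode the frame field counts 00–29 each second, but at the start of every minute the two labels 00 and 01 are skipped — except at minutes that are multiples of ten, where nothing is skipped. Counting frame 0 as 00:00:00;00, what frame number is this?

As if non-drop at 30 labels/s: (0 × 3600 + 17 × 60 + 6) × 30 + 19 = 30799.
Minute boundaries passed: 17; those not divisible by 10: 17 − 1 = 16; dropped labels = 2 × 16 = 32.
Actual frame index = 30799 − 32 = 30767.

30767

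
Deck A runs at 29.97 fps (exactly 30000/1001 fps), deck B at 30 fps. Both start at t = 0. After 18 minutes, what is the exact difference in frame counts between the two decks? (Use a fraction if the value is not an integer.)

32400/1001 frames

18 min = 1080 s.
A emits 30000/1001 × 1080 = 32400000/1001 frames; B emits 30 × 1080 = 32400.
Difference = 32400/1001 frames (≈ 32.3676); B is ahead of A.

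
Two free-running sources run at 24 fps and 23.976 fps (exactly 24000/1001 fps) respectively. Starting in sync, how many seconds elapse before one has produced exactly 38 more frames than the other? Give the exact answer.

The gap grows by |24000/1001 − 24| = 24/1001 frames per second.
Time for a 38-frame gap: 38 ÷ (24/1001) = 19019/12 s.

19019/12 seconds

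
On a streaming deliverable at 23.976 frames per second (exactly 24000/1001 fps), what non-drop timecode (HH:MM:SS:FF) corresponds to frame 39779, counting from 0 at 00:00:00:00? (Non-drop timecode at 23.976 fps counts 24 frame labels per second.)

00:27:37:11

39779 ÷ 24 = 1657 full seconds, remainder 11 frames.
1657 s = 0 h 27 min 37 s.
Timecode: 00:27:37:11.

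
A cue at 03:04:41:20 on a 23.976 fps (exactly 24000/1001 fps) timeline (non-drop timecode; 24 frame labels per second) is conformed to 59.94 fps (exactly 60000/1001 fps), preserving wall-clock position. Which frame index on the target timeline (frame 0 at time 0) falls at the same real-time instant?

Source frame index: (3×3600 + 4×60 + 41) × 24 + 20 = 265964.
Real time: 265964 / (24000/1001) = 66557491/6000 s.
Target frame: (66557491/6000) × (60000/1001) = 664910.

frame 664910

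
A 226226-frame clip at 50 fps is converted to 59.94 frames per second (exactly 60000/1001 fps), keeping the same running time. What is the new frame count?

Target frames = source frames × (target rate / source rate) = 226226 × (60000/1001)/(50) = 226226 × 1200/1001 = 271200.

271200 frames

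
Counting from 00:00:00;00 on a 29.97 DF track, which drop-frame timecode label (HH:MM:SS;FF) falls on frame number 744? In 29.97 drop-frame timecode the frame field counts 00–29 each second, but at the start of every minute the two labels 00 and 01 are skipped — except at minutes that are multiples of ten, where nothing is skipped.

00:00:24;24

Each 10-minute DF block holds 10 × 60 × 30 − 9 × 2 = 17982 frames. 744 ÷ 17982 → 0 full blocks, remainder 744.
Within the partial block the first minute is 1800 frames and each further minute 1798, so 0 further minute boundaries passed. Total skipped labels = 18 × 0 + 2 × 0 = 0.
Non-drop label index = 744 + 0 = 744; at 30 labels/s that is 00:00:24:24, i.e. DF 00:00:24;24.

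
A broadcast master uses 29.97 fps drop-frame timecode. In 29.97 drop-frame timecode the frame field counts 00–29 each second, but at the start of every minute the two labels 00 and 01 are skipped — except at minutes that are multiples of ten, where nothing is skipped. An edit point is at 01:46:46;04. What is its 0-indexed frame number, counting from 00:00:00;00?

191992

As if non-drop at 30 labels/s: (1 × 3600 + 46 × 60 + 46) × 30 + 4 = 192184.
Minute boundaries passed: 106; those not divisible by 10: 106 − 10 = 96; dropped labels = 2 × 96 = 192.
Actual frame index = 192184 − 192 = 191992.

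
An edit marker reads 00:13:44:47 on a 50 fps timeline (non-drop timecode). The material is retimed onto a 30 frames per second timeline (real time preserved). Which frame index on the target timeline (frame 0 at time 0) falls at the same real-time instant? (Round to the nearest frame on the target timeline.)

Source frame index: (0×3600 + 13×60 + 44) × 50 + 47 = 41247.
Real time: 41247 / (50) = 41247/50 s.
Target frame: (41247/50) × (30) = 123741/5 ≈ 24748.200 → 24748.

frame 24748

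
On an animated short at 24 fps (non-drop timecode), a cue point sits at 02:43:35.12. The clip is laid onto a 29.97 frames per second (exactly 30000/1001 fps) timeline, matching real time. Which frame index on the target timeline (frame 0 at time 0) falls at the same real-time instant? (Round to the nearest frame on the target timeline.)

Source frame index: (2×3600 + 43×60 + 35) × 24 + 12 = 235572.
Real time: 235572 / (24) = 19631/2 s.
Target frame: (19631/2) × (30000/1001) = 294465000/1001 ≈ 294170.829 → 294171.

frame 294171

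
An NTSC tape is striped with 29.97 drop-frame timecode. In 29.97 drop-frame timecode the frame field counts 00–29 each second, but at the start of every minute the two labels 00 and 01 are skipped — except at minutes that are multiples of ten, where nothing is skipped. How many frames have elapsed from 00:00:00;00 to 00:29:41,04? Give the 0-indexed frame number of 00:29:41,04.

53380

As if non-drop at 30 labels/s: (0 × 3600 + 29 × 60 + 41) × 30 + 4 = 53434.
Minute boundaries passed: 29; those not divisible by 10: 29 − 2 = 27; dropped labels = 2 × 27 = 54.
Actual frame index = 53434 − 54 = 53380.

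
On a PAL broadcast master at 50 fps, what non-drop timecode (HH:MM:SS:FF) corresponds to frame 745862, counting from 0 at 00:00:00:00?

04:08:37:12

745862 ÷ 50 = 14917 full seconds, remainder 12 frames.
14917 s = 4 h 8 min 37 s.
Timecode: 04:08:37:12.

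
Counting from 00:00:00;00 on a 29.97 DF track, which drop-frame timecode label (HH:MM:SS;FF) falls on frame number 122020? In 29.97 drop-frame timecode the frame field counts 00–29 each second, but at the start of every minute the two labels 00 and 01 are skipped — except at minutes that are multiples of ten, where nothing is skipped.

01:07:51;12

Ten DF minutes hold 17982 frames, so frame 122020 lies in block 6 (frames 107892–125873) with 14128 frames into that block.
The block's first minute is 1800 frames and the rest 1798 each; 14128 frames reaches minute 7, so 6 × 18 + 7 × 2 = 122 labels have been skipped so far.
Adding those back, label number 122020 + 122 = 122142 at 30 labels/s is 4071 s + 12 f = 1 h 7 min 51 s frame 12, i.e. 01:07:51;12.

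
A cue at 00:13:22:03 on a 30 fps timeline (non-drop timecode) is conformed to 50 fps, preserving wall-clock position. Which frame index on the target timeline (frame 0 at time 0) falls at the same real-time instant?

Source frame index: (0×3600 + 13×60 + 22) × 30 + 3 = 24063.
Real time: 24063 / (30) = 8021/10 s.
Target frame: (8021/10) × (50) = 40105.

frame 40105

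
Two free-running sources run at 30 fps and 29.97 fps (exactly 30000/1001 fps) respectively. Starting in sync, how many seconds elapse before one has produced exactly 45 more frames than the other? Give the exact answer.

The gap grows by |30000/1001 − 30| = 30/1001 frames per second.
Time for a 45-frame gap: 45 ÷ (30/1001) = 1501.5 s.

1501.5 seconds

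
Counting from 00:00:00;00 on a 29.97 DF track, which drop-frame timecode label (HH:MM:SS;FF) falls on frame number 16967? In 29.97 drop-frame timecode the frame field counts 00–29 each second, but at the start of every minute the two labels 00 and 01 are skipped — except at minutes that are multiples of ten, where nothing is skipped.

00:09:26;05

Ten DF minutes hold 17982 frames, so frame 16967 lies in block 0 (frames 0–17981) with 16967 frames into that block.
The block's first minute is 1800 frames and the rest 1798 each; 16967 frames reaches minute 9, so 0 × 18 + 9 × 2 = 18 labels have been skipped so far.
Adding those back, label number 16967 + 18 = 16985 at 30 labels/s is 566 s + 5 f = 0 h 9 min 26 s frame 5, i.e. 00:09:26;05.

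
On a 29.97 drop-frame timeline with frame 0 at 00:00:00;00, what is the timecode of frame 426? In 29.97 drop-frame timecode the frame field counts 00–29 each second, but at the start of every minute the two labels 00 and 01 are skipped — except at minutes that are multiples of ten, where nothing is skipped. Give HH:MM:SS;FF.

00:00:14;06

Each 10-minute DF block holds 10 × 60 × 30 − 9 × 2 = 17982 frames. 426 ÷ 17982 → 0 full blocks, remainder 426.
Within the partial block the first minute is 1800 frames and each further minute 1798, so 0 further minute boundaries passed. Total skipped labels = 18 × 0 + 2 × 0 = 0.
Non-drop label index = 426 + 0 = 426; at 30 labels/s that is 00:00:14:06, i.e. DF 00:00:14;06.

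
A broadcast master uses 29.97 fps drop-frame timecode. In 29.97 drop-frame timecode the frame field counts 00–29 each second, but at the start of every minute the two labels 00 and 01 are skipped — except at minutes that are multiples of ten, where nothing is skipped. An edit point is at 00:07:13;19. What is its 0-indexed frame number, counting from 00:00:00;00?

12995

As if non-drop at 30 labels/s: (0 × 3600 + 7 × 60 + 13) × 30 + 19 = 13009.
Minute boundaries passed: 7; those not divisible by 10: 7 − 0 = 7; dropped labels = 2 × 7 = 14.
Actual frame index = 13009 − 14 = 12995.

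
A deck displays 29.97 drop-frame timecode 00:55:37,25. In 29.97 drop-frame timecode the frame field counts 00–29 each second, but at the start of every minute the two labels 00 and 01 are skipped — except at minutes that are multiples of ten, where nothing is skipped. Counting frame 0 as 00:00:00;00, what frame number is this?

100035

As if non-drop at 30 labels/s: (0 × 3600 + 55 × 60 + 37) × 30 + 25 = 100135.
Minute boundaries passed: 55; those not divisible by 10: 55 − 5 = 50; dropped labels = 2 × 50 = 100.
Actual frame index = 100135 − 100 = 100035.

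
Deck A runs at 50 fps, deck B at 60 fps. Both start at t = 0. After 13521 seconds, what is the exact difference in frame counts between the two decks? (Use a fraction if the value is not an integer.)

135210 frames

A emits 50 × 13521 = 676050 frames; B emits 60 × 13521 = 811260.
Difference = 135210 frames; B is ahead of A.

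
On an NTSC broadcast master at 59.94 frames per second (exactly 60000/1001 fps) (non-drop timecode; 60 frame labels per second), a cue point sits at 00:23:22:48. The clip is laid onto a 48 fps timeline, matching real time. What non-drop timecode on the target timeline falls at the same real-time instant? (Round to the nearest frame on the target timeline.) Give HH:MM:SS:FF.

Source frame index: (0×3600 + 23×60 + 22) × 60 + 48 = 84168.
Real time: 84168 / (60000/1001) = 3510507/2500 s.
Target frame: (3510507/2500) × (48) = 42126084/625 ≈ 67401.734 → 67402.
At 48 labels/s: frame 67402 → 00:23:24:10.

00:23:24:10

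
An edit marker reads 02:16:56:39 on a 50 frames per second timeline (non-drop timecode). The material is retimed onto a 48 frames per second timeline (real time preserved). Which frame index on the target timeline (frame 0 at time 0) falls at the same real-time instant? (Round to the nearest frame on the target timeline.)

frame 394405

Source frame index: (2×3600 + 16×60 + 56) × 50 + 39 = 410839.
Real time: 410839 / (50) = 410839/50 s.
Target frame: (410839/50) × (48) = 9860136/25 ≈ 394405.440 → 394405.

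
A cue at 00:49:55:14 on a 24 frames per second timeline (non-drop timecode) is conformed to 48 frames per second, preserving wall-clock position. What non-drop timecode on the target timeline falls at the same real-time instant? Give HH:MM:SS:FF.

00:49:55:28

Source frame index: (0×3600 + 49×60 + 55) × 24 + 14 = 71894.
Real time: 71894 / (24) = 35947/12 s.
Target frame: (35947/12) × (48) = 143788.
At 48 labels/s: frame 143788 → 00:49:55:28.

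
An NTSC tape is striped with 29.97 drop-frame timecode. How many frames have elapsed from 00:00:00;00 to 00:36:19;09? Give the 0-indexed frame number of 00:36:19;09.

Complete 10-minute blocks: 3, each 17982 frames → 53946.
Remaining 6 whole minutes in the current block: 1800 + 5 × 1798 = 10790 frames.
Within the current minute: 19 × 30 + 9 − 2 = 577 (labels ;00/;01 skipped at this minute). Total = 53946 + 10790 + 577 = 65313.

65313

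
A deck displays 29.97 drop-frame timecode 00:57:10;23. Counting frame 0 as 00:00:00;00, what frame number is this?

As if non-drop at 30 labels/s: (0 × 3600 + 57 × 60 + 10) × 30 + 23 = 102923.
Minute boundaries passed: 57; those not divisible by 10: 57 − 5 = 52; dropped labels = 2 × 52 = 104.
Actual frame index = 102923 − 104 = 102819.

102819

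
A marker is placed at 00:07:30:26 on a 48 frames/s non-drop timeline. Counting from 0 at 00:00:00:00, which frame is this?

21626

Total seconds to the label: (0 × 3600 + 7 × 60 + 30) = 450.
Frame index = 450 × 48 + 26 = 21626.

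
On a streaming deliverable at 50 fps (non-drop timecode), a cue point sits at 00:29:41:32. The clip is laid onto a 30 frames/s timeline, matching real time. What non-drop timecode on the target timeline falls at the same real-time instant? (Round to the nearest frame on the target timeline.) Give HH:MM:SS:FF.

Source frame index: (0×3600 + 29×60 + 41) × 50 + 32 = 89082.
Real time: 89082 / (50) = 44541/25 s.
Target frame: (44541/25) × (30) = 267246/5 ≈ 53449.200 → 53449.
At 30 labels/s: frame 53449 → 00:29:41:19.

00:29:41:19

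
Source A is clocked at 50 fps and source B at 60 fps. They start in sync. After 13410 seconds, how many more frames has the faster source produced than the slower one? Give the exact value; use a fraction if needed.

134100 frames

A emits 50 × 13410 = 670500 frames; B emits 60 × 13410 = 804600.
Difference = 134100 frames; B is ahead of A.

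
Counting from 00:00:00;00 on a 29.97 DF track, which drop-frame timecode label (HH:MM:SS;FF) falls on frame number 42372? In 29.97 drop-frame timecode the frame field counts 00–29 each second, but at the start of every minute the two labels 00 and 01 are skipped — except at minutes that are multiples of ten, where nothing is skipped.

Ten DF minutes hold 17982 frames, so frame 42372 lies in block 2 (frames 35964–53945) with 6408 frames into that block.
The block's first minute is 1800 frames and the rest 1798 each; 6408 frames reaches minute 3, so 2 × 18 + 3 × 2 = 42 labels have been skipped so far.
Adding those back, label number 42372 + 42 = 42414 at 30 labels/s is 1413 s + 24 f = 0 h 23 min 33 s frame 24, i.e. 00:23:33;24.

00:23:33;24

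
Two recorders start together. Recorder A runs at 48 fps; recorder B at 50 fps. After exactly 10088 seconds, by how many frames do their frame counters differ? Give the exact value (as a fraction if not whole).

20176 frames

A emits 48 × 10088 = 484224 frames; B emits 50 × 10088 = 504400.
Difference = 20176 frames; B is ahead of A.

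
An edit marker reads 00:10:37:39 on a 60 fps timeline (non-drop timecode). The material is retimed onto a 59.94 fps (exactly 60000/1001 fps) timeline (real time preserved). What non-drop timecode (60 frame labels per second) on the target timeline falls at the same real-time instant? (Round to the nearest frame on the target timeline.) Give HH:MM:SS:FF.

Source frame index: (0×3600 + 10×60 + 37) × 60 + 39 = 38259.
Real time: 38259 / (60) = 12753/20 s.
Target frame: (12753/20) × (60000/1001) = 2943000/77 ≈ 38220.779 → 38221.
At 60 labels/s: frame 38221 → 00:10:37:01.

00:10:37:01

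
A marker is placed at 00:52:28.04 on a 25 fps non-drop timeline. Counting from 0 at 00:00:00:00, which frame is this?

Total seconds to the label: (0 × 3600 + 52 × 60 + 28) = 3148.
Frame index = 3148 × 25 + 4 = 78704.

78704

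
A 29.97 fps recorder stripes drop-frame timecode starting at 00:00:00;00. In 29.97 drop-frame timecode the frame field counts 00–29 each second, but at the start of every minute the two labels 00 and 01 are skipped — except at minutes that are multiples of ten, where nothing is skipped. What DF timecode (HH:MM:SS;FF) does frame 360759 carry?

03:20:37;09

Each 10-minute DF block holds 10 × 60 × 30 − 9 × 2 = 17982 frames. 360759 ÷ 17982 → 20 full blocks, remainder 1119.
Within the partial block the first minute is 1800 frames and each further minute 1798, so 0 further minute boundaries passed. Total skipped labels = 18 × 20 + 2 × 0 = 360.
Non-drop label index = 360759 + 360 = 361119; at 30 labels/s that is 03:20:37:09, i.e. DF 03:20:37;09.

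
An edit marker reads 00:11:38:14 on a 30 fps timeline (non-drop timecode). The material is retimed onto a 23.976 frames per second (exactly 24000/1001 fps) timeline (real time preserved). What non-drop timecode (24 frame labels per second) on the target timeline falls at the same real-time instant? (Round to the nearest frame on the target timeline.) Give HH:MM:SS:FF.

Source frame index: (0×3600 + 11×60 + 38) × 30 + 14 = 20954.
Real time: 20954 / (30) = 10477/15 s.
Target frame: (10477/15) × (24000/1001) = 16763200/1001 ≈ 16746.454 → 16746.
At 24 labels/s: frame 16746 → 00:11:37:18.

00:11:37:18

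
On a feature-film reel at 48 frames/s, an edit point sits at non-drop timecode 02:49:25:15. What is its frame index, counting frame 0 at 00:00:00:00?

Total seconds to the label: (2 × 3600 + 49 × 60 + 25) = 10165.
Frame index = 10165 × 48 + 15 = 487935.

frame 487935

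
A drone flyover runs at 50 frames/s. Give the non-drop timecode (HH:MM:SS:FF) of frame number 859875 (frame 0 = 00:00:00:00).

859875 ÷ 50 = 17197 full seconds, remainder 25 frames.
17197 s = 4 h 46 min 37 s.
Timecode: 04:46:37:25.

04:46:37:25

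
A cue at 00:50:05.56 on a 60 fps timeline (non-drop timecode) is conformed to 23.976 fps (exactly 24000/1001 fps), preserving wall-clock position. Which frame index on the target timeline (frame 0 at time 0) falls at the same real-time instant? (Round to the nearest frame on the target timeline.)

Source frame index: (0×3600 + 50×60 + 5) × 60 + 56 = 180356.
Real time: 180356 / (60) = 45089/15 s.
Target frame: (45089/15) × (24000/1001) = 6558400/91 ≈ 72070.330 → 72070.

frame 72070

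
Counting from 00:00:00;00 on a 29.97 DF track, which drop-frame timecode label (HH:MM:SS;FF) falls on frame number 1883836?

Ten DF minutes hold 17982 frames, so frame 1883836 lies in block 104 (frames 1870128–1888109) with 13708 frames into that block.
The block's first minute is 1800 frames and the rest 1798 each; 13708 frames reaches minute 7, so 104 × 18 + 7 × 2 = 1886 labels have been skipped so far.
Adding those back, label number 1883836 + 1886 = 1885722 at 30 labels/s is 62857 s + 12 f = 17 h 27 min 37 s frame 12, i.e. 17:27:37;12.

17:27:37;12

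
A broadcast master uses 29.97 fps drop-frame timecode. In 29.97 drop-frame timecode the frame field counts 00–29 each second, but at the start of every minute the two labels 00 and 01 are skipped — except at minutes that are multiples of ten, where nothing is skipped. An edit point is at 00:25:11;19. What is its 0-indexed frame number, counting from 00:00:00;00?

45303

As if non-drop at 30 labels/s: (0 × 3600 + 25 × 60 + 11) × 30 + 19 = 45349.
Minute boundaries passed: 25; those not divisible by 10: 25 − 2 = 23; dropped labels = 2 × 23 = 46.
Actual frame index = 45349 − 46 = 45303.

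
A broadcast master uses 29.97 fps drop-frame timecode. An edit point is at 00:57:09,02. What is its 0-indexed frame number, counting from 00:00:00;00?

Complete 10-minute blocks: 5, each 17982 frames → 89910.
Remaining 7 whole minutes in the current block: 1800 + 6 × 1798 = 12588 frames.
Within the current minute: 9 × 30 + 2 − 2 = 270 (labels ;00/;01 skipped at this minute). Total = 89910 + 12588 + 270 = 102768.

102768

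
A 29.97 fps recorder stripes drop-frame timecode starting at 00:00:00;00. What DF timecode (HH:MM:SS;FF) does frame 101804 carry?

00:56:36;26

Each 10-minute DF block holds 10 × 60 × 30 − 9 × 2 = 17982 frames. 101804 ÷ 17982 → 5 full blocks, remainder 11894.
Within the partial block the first minute is 1800 frames and each further minute 1798, so 6 further minute boundaries passed. Total skipped labels = 18 × 5 + 2 × 6 = 102.
Non-drop label index = 101804 + 102 = 101906; at 30 labels/s that is 00:56:36:26, i.e. DF 00:56:36;26.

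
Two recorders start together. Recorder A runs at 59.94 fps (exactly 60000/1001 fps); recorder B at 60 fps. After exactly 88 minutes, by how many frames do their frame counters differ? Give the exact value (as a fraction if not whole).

28800/91 frames

88 min = 5280 s.
A emits 60000/1001 × 5280 = 28800000/91 frames; B emits 60 × 5280 = 316800.
Difference = 28800/91 frames (≈ 316.4835); B is ahead of A.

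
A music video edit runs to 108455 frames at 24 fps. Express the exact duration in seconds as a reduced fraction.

Running time = 108455 ÷ (24) = 108455 × 1/24 = 108455/24 s.

108455/24 seconds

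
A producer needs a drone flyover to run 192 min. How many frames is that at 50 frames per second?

192 min = 11520 s.
Frames = 11520 × 50 = 576000.

576000 frames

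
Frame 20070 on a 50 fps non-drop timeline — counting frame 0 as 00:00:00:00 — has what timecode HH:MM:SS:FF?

00:06:41:20

20070 ÷ 50 = 401 full seconds, remainder 20 frames.
401 s = 0 h 6 min 41 s.
Timecode: 00:06:41:20.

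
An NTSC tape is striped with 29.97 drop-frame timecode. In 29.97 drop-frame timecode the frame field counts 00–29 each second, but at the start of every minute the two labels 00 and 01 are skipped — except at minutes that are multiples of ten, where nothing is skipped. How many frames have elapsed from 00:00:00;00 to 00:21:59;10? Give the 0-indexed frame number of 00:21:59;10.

39542

Complete 10-minute blocks: 2, each 17982 frames → 35964.
Remaining 1 whole minute in the current block: 1800 + 0 × 1798 = 1800 frames.
Within the current minute: 59 × 30 + 10 − 2 = 1778 (labels ;00/;01 skipped at this minute). Total = 35964 + 1800 + 1778 = 39542.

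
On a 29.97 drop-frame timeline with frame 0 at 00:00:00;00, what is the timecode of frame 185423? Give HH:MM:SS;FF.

01:43:06;29

Each 10-minute DF block holds 10 × 60 × 30 − 9 × 2 = 17982 frames. 185423 ÷ 17982 → 10 full blocks, remainder 5603.
Within the partial block the first minute is 1800 frames and each further minute 1798, so 3 further minute boundaries passed. Total skipped labels = 18 × 10 + 2 × 3 = 186.
Non-drop label index = 185423 + 186 = 185609; at 30 labels/s that is 01:43:06:29, i.e. DF 01:43:06;29.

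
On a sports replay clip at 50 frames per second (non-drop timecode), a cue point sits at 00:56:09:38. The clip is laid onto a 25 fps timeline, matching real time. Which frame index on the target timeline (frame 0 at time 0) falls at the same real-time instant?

Source frame index: (0×3600 + 56×60 + 9) × 50 + 38 = 168488.
Real time: 168488 / (50) = 84244/25 s.
Target frame: (84244/25) × (25) = 84244.

frame 84244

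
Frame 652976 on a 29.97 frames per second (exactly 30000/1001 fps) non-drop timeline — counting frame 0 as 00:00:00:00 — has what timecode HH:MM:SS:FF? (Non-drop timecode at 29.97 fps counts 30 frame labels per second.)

06:02:45:26

652976 ÷ 30 = 21765 full seconds, remainder 26 frames.
21765 s = 6 h 2 min 45 s.
Timecode: 06:02:45:26.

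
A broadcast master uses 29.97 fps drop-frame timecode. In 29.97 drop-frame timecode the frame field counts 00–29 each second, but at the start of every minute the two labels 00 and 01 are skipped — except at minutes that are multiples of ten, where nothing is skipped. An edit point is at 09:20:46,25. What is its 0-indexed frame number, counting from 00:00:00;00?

Complete 10-minute blocks: 56, each 17982 frames → 1006992.
Remaining 0 whole minutes in the current block: 0 frames.
Within the current minute: 46 × 30 + 25 = 1405. Total = 1006992 + 0 + 1405 = 1008397.

1008397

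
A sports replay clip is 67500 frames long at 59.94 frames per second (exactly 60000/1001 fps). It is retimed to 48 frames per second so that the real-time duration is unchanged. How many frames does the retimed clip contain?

Target frames = source frames × (target rate / source rate) = 67500 × (48)/(60000/1001) = 67500 × 1001/1250 = 54054.

54054 frames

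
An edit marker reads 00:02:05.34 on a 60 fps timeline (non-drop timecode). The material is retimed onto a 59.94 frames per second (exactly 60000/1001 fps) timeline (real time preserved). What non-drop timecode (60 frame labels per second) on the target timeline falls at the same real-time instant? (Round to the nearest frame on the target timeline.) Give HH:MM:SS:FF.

Source frame index: (0×3600 + 2×60 + 5) × 60 + 34 = 7534.
Real time: 7534 / (60) = 3767/30 s.
Target frame: (3767/30) × (60000/1001) = 7534000/1001 ≈ 7526.474 → 7526.
At 60 labels/s: frame 7526 → 00:02:05:26.

00:02:05:26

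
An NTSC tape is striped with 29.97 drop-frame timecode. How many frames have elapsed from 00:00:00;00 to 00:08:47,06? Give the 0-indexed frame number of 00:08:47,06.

Complete 10-minute blocks: 0, each 17982 frames → 0.
Remaining 8 whole minutes in the current block: 1800 + 7 × 1798 = 14386 frames.
Within the current minute: 47 × 30 + 6 − 2 = 1414 (labels ;00/;01 skipped at this minute). Total = 0 + 14386 + 1414 = 15800.

15800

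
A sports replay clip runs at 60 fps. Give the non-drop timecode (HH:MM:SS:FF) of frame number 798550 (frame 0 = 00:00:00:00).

03:41:49:10

798550 ÷ 60 = 13309 full seconds, remainder 10 frames.
13309 s = 3 h 41 min 49 s.
Timecode: 03:41:49:10.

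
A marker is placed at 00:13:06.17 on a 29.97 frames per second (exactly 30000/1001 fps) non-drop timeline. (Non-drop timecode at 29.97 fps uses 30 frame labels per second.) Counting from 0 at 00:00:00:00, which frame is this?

frame 23597

Total seconds to the label: (0 × 3600 + 13 × 60 + 6) = 786.
Frame index = 786 × 30 + 17 = 23597.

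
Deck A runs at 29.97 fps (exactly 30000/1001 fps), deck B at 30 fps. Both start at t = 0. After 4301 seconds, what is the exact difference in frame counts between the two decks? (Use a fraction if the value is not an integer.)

11730/91 frames

A emits 30000/1001 × 4301 = 11730000/91 frames; B emits 30 × 4301 = 129030.
Difference = 11730/91 frames (≈ 128.9011); B is ahead of A.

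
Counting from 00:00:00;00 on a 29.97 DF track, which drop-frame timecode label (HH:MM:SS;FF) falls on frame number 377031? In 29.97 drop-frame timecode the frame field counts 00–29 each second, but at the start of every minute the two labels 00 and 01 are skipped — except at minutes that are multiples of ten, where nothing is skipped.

03:29:40;09

Each 10-minute DF block holds 10 × 60 × 30 − 9 × 2 = 17982 frames. 377031 ÷ 17982 → 20 full blocks, remainder 17391.
Within the partial block the first minute is 1800 frames and each further minute 1798, so 9 further minute boundaries passed. Total skipped labels = 18 × 20 + 2 × 9 = 378.
Non-drop label index = 377031 + 378 = 377409; at 30 labels/s that is 03:29:40:09, i.e. DF 03:29:40;09.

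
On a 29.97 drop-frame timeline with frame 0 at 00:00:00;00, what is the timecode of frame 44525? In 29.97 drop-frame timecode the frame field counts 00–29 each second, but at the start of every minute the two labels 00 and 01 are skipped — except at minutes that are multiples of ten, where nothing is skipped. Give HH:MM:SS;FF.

Ten DF minutes hold 17982 frames, so frame 44525 lies in block 2 (frames 35964–53945) with 8561 frames into that block.
The block's first minute is 1800 frames and the rest 1798 each; 8561 frames reaches minute 4, so 2 × 18 + 4 × 2 = 44 labels have been skipped so far.
Adding those back, label number 44525 + 44 = 44569 at 30 labels/s is 1485 s + 19 f = 0 h 24 min 45 s frame 19, i.e. 00:24:45;19.

00:24:45;19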